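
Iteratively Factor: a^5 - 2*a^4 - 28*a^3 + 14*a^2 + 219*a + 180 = (a + 3)*(a^4 - 5*a^3 - 13*a^2 + 53*a + 60) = (a - 4)*(a + 3)*(a^3 - a^2 - 17*a - 15) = (a - 4)*(a + 3)^2*(a^2 - 4*a - 5) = (a - 5)*(a - 4)*(a + 3)^2*(a + 1)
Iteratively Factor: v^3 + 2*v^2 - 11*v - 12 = (v - 3)*(v^2 + 5*v + 4) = (v - 3)*(v + 4)*(v + 1)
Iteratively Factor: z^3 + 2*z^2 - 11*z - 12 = (z - 3)*(z^2 + 5*z + 4) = (z - 3)*(z + 4)*(z + 1)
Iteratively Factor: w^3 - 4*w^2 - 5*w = (w + 1)*(w^2 - 5*w) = (w - 5)*(w + 1)*(w)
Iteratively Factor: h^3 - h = (h - 1)*(h^2 + h) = h*(h - 1)*(h + 1)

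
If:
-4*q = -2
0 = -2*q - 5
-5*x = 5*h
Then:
No Solution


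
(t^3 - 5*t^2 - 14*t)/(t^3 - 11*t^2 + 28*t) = (t + 2)/(t - 4)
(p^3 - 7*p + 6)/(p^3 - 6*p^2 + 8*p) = (p^2 + 2*p - 3)/(p*(p - 4))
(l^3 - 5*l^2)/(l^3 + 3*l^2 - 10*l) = l*(l - 5)/(l^2 + 3*l - 10)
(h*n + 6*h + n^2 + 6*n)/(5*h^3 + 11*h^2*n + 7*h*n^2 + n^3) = (n + 6)/(5*h^2 + 6*h*n + n^2)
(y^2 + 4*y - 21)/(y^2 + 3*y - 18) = (y + 7)/(y + 6)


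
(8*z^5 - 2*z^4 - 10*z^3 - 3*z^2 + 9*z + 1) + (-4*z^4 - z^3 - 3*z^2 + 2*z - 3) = 8*z^5 - 6*z^4 - 11*z^3 - 6*z^2 + 11*z - 2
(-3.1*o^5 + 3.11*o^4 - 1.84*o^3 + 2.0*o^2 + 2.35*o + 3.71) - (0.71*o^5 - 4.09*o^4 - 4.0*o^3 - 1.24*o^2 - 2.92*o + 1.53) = -3.81*o^5 + 7.2*o^4 + 2.16*o^3 + 3.24*o^2 + 5.27*o + 2.18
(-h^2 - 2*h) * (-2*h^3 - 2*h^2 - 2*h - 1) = 2*h^5 + 6*h^4 + 6*h^3 + 5*h^2 + 2*h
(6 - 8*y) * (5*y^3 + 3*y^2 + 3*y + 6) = -40*y^4 + 6*y^3 - 6*y^2 - 30*y + 36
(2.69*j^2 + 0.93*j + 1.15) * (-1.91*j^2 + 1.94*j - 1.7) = -5.1379*j^4 + 3.4423*j^3 - 4.9653*j^2 + 0.65*j - 1.955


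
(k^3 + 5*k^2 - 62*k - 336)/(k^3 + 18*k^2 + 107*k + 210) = (k - 8)/(k + 5)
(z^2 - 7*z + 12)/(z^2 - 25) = (z^2 - 7*z + 12)/(z^2 - 25)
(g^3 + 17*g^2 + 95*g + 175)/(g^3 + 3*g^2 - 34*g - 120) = (g^2 + 12*g + 35)/(g^2 - 2*g - 24)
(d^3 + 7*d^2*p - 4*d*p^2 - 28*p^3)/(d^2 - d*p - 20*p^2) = (-d^3 - 7*d^2*p + 4*d*p^2 + 28*p^3)/(-d^2 + d*p + 20*p^2)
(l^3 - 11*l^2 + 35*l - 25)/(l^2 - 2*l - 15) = (l^2 - 6*l + 5)/(l + 3)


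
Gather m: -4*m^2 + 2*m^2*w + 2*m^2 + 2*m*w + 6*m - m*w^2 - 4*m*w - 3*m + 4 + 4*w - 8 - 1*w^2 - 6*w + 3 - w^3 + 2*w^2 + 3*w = m^2*(2*w - 2) + m*(-w^2 - 2*w + 3) - w^3 + w^2 + w - 1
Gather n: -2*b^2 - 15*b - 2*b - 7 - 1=-2*b^2 - 17*b - 8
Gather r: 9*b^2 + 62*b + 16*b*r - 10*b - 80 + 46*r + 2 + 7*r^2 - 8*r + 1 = 9*b^2 + 52*b + 7*r^2 + r*(16*b + 38) - 77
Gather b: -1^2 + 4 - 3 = 0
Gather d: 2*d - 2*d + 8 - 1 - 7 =0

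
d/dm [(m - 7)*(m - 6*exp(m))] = m - (m - 7)*(6*exp(m) - 1) - 6*exp(m)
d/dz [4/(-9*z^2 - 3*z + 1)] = 12*(6*z + 1)/(9*z^2 + 3*z - 1)^2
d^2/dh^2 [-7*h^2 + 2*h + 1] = -14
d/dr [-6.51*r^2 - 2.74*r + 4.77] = -13.02*r - 2.74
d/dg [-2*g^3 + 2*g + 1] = 2 - 6*g^2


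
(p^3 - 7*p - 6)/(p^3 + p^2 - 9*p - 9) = (p + 2)/(p + 3)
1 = 1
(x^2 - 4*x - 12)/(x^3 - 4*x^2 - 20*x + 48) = (x + 2)/(x^2 + 2*x - 8)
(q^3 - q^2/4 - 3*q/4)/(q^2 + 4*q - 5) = q*(4*q + 3)/(4*(q + 5))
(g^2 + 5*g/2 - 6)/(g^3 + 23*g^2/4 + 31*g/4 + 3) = 2*(2*g - 3)/(4*g^2 + 7*g + 3)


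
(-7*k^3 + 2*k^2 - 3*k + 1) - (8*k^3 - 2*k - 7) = -15*k^3 + 2*k^2 - k + 8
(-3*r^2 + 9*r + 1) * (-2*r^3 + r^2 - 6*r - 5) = 6*r^5 - 21*r^4 + 25*r^3 - 38*r^2 - 51*r - 5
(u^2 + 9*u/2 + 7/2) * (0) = 0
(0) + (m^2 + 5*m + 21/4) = m^2 + 5*m + 21/4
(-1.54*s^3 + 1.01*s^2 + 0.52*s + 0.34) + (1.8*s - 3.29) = -1.54*s^3 + 1.01*s^2 + 2.32*s - 2.95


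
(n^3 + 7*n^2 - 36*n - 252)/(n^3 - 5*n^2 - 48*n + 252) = (n + 6)/(n - 6)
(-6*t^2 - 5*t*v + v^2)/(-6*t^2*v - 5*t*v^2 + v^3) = 1/v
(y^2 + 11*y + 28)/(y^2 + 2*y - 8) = (y + 7)/(y - 2)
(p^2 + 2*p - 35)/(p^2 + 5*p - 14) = (p - 5)/(p - 2)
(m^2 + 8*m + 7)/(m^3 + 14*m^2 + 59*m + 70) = (m + 1)/(m^2 + 7*m + 10)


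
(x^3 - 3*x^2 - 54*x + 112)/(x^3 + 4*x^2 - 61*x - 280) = (x - 2)/(x + 5)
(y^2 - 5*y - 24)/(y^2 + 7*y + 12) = (y - 8)/(y + 4)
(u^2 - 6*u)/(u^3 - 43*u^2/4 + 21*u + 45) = 4*u/(4*u^2 - 19*u - 30)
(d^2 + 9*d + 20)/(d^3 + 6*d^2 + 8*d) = (d + 5)/(d*(d + 2))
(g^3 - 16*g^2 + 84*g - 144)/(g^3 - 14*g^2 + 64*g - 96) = (g - 6)/(g - 4)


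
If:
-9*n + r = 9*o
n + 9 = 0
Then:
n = -9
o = r/9 + 9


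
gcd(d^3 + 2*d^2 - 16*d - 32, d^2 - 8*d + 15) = 1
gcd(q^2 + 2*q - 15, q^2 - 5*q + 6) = q - 3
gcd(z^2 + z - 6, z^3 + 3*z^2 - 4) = 1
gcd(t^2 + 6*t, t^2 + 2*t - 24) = t + 6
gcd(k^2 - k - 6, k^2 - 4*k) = 1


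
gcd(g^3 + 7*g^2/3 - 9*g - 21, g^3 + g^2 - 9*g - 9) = g^2 - 9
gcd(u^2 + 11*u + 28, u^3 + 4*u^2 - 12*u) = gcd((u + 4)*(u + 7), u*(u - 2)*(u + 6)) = 1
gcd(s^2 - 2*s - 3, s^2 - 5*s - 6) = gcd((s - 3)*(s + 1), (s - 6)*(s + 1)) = s + 1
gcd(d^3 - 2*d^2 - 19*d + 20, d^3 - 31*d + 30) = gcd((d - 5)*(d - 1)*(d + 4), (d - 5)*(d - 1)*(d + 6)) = d^2 - 6*d + 5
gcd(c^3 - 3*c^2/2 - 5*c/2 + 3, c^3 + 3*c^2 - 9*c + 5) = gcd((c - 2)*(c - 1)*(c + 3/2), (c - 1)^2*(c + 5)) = c - 1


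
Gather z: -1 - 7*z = -7*z - 1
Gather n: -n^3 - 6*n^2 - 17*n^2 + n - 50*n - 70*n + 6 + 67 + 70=-n^3 - 23*n^2 - 119*n + 143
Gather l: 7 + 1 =8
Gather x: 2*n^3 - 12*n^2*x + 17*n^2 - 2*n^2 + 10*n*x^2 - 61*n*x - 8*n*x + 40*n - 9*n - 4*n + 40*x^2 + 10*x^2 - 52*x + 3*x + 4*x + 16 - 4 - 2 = 2*n^3 + 15*n^2 + 27*n + x^2*(10*n + 50) + x*(-12*n^2 - 69*n - 45) + 10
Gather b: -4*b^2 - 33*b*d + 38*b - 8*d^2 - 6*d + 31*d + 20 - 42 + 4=-4*b^2 + b*(38 - 33*d) - 8*d^2 + 25*d - 18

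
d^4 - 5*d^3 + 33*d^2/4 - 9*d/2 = d*(d - 2)*(d - 3/2)^2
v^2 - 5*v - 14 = (v - 7)*(v + 2)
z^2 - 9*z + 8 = (z - 8)*(z - 1)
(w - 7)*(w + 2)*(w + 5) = w^3 - 39*w - 70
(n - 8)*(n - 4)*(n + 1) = n^3 - 11*n^2 + 20*n + 32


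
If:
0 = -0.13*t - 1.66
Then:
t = -12.77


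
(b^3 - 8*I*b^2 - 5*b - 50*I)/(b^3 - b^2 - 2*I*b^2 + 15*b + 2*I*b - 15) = (b^2 - 3*I*b + 10)/(b^2 + b*(-1 + 3*I) - 3*I)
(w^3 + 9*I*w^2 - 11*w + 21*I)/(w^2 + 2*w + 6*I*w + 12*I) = (w^3 + 9*I*w^2 - 11*w + 21*I)/(w^2 + w*(2 + 6*I) + 12*I)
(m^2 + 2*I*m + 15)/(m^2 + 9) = (m + 5*I)/(m + 3*I)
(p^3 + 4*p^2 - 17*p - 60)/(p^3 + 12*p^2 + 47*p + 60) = (p - 4)/(p + 4)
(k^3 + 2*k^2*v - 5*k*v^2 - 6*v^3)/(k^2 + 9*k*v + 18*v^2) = (k^2 - k*v - 2*v^2)/(k + 6*v)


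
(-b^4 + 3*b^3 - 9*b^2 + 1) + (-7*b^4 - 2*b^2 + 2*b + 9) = -8*b^4 + 3*b^3 - 11*b^2 + 2*b + 10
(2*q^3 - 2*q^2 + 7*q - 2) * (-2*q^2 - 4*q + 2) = -4*q^5 - 4*q^4 - 2*q^3 - 28*q^2 + 22*q - 4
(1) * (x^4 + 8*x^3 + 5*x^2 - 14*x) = x^4 + 8*x^3 + 5*x^2 - 14*x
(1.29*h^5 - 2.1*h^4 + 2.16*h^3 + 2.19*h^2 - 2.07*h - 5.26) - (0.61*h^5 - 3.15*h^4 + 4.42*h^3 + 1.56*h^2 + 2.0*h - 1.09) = 0.68*h^5 + 1.05*h^4 - 2.26*h^3 + 0.63*h^2 - 4.07*h - 4.17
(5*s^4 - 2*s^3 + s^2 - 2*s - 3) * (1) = 5*s^4 - 2*s^3 + s^2 - 2*s - 3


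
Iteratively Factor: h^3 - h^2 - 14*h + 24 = (h - 2)*(h^2 + h - 12) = (h - 2)*(h + 4)*(h - 3)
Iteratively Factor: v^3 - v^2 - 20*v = (v)*(v^2 - v - 20) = v*(v - 5)*(v + 4)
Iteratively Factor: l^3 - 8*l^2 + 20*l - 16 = (l - 4)*(l^2 - 4*l + 4) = (l - 4)*(l - 2)*(l - 2)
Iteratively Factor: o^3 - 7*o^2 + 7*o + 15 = (o - 5)*(o^2 - 2*o - 3) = (o - 5)*(o + 1)*(o - 3)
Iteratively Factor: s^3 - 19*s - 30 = (s - 5)*(s^2 + 5*s + 6) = (s - 5)*(s + 2)*(s + 3)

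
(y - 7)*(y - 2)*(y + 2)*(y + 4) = y^4 - 3*y^3 - 32*y^2 + 12*y + 112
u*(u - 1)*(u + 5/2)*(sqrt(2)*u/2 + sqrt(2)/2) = sqrt(2)*u^4/2 + 5*sqrt(2)*u^3/4 - sqrt(2)*u^2/2 - 5*sqrt(2)*u/4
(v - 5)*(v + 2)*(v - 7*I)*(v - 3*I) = v^4 - 3*v^3 - 10*I*v^3 - 31*v^2 + 30*I*v^2 + 63*v + 100*I*v + 210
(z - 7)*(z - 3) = z^2 - 10*z + 21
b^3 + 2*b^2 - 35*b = b*(b - 5)*(b + 7)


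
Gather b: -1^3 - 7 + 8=0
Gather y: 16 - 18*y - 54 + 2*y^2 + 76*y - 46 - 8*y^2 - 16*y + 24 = -6*y^2 + 42*y - 60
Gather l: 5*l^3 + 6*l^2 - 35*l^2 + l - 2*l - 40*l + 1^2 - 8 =5*l^3 - 29*l^2 - 41*l - 7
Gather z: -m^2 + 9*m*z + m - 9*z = -m^2 + m + z*(9*m - 9)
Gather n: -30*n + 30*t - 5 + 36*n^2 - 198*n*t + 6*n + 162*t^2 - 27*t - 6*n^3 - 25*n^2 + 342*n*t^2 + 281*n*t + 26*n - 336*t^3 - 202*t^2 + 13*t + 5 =-6*n^3 + 11*n^2 + n*(342*t^2 + 83*t + 2) - 336*t^3 - 40*t^2 + 16*t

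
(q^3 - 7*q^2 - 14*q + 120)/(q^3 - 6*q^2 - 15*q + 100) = (q - 6)/(q - 5)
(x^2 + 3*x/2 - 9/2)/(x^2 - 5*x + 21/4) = 2*(x + 3)/(2*x - 7)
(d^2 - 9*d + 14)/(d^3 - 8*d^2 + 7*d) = (d - 2)/(d*(d - 1))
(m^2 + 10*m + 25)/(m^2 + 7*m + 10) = (m + 5)/(m + 2)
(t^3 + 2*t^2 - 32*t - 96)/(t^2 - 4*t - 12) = (t^2 + 8*t + 16)/(t + 2)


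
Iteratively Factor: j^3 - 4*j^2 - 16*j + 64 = (j - 4)*(j^2 - 16) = (j - 4)^2*(j + 4)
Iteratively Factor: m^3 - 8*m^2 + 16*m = (m)*(m^2 - 8*m + 16) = m*(m - 4)*(m - 4)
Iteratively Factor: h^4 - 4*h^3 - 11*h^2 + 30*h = (h - 2)*(h^3 - 2*h^2 - 15*h) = (h - 5)*(h - 2)*(h^2 + 3*h) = (h - 5)*(h - 2)*(h + 3)*(h)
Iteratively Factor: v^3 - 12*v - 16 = (v + 2)*(v^2 - 2*v - 8) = (v + 2)^2*(v - 4)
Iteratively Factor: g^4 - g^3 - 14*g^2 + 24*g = (g - 3)*(g^3 + 2*g^2 - 8*g) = (g - 3)*(g - 2)*(g^2 + 4*g) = (g - 3)*(g - 2)*(g + 4)*(g)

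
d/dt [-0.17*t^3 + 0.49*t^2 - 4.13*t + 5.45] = -0.51*t^2 + 0.98*t - 4.13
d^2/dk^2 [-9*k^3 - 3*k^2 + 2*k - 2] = -54*k - 6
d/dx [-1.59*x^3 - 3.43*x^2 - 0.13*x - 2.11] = -4.77*x^2 - 6.86*x - 0.13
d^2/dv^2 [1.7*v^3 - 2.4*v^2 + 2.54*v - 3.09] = 10.2*v - 4.8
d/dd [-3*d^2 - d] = -6*d - 1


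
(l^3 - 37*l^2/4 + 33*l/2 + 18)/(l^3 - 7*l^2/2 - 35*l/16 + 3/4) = 4*(l - 6)/(4*l - 1)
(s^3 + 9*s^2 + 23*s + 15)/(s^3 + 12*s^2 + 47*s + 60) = (s + 1)/(s + 4)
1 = 1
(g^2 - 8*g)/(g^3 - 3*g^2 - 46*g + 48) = g/(g^2 + 5*g - 6)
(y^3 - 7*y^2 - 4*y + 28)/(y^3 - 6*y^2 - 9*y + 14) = (y - 2)/(y - 1)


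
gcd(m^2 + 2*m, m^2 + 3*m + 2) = m + 2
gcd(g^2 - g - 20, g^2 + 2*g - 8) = g + 4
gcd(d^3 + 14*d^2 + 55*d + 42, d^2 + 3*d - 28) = d + 7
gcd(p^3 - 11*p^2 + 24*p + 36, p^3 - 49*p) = 1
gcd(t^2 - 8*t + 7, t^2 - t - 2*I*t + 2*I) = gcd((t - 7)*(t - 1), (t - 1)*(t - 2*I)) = t - 1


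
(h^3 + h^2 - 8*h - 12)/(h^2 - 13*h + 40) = (h^3 + h^2 - 8*h - 12)/(h^2 - 13*h + 40)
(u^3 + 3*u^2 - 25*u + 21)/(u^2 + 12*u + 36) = (u^3 + 3*u^2 - 25*u + 21)/(u^2 + 12*u + 36)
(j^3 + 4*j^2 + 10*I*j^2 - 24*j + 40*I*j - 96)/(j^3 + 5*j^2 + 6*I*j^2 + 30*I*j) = (j^2 + 4*j*(1 + I) + 16*I)/(j*(j + 5))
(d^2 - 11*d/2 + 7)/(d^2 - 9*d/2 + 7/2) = (d - 2)/(d - 1)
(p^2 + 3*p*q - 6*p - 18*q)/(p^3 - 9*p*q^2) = (p - 6)/(p*(p - 3*q))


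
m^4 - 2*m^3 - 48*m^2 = m^2*(m - 8)*(m + 6)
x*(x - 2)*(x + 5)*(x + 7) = x^4 + 10*x^3 + 11*x^2 - 70*x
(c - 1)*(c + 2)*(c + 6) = c^3 + 7*c^2 + 4*c - 12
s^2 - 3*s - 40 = (s - 8)*(s + 5)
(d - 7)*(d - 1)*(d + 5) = d^3 - 3*d^2 - 33*d + 35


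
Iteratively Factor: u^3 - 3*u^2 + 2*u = (u - 1)*(u^2 - 2*u) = (u - 2)*(u - 1)*(u)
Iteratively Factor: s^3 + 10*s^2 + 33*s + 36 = (s + 4)*(s^2 + 6*s + 9) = (s + 3)*(s + 4)*(s + 3)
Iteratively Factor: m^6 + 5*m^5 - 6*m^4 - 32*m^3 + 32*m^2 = (m + 4)*(m^5 + m^4 - 10*m^3 + 8*m^2) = m*(m + 4)*(m^4 + m^3 - 10*m^2 + 8*m) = m*(m - 1)*(m + 4)*(m^3 + 2*m^2 - 8*m) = m*(m - 2)*(m - 1)*(m + 4)*(m^2 + 4*m) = m*(m - 2)*(m - 1)*(m + 4)^2*(m)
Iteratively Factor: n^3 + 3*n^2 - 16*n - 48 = (n - 4)*(n^2 + 7*n + 12) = (n - 4)*(n + 3)*(n + 4)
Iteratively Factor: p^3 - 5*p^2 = (p)*(p^2 - 5*p) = p*(p - 5)*(p)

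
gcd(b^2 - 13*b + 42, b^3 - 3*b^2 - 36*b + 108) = b - 6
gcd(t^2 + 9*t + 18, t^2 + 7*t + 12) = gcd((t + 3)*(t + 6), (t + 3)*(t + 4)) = t + 3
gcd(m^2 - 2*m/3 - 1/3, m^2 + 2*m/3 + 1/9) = m + 1/3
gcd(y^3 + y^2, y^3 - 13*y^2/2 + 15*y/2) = y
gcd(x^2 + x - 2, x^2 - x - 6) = x + 2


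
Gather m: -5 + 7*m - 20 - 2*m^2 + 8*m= -2*m^2 + 15*m - 25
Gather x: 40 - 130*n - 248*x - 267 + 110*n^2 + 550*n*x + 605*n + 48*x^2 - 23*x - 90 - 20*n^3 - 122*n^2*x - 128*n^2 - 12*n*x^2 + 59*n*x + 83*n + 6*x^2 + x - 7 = -20*n^3 - 18*n^2 + 558*n + x^2*(54 - 12*n) + x*(-122*n^2 + 609*n - 270) - 324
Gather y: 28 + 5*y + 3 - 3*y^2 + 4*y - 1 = -3*y^2 + 9*y + 30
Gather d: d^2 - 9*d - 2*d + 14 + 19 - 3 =d^2 - 11*d + 30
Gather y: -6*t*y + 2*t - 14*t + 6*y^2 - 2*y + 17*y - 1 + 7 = -12*t + 6*y^2 + y*(15 - 6*t) + 6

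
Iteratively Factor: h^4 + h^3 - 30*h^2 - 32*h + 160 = (h + 4)*(h^3 - 3*h^2 - 18*h + 40) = (h + 4)^2*(h^2 - 7*h + 10) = (h - 5)*(h + 4)^2*(h - 2)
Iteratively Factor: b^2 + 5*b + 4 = (b + 4)*(b + 1)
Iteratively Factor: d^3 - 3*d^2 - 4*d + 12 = (d + 2)*(d^2 - 5*d + 6) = (d - 3)*(d + 2)*(d - 2)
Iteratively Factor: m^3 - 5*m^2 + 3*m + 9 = (m + 1)*(m^2 - 6*m + 9) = (m - 3)*(m + 1)*(m - 3)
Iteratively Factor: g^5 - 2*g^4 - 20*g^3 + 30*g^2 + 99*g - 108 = (g - 3)*(g^4 + g^3 - 17*g^2 - 21*g + 36) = (g - 3)*(g + 3)*(g^3 - 2*g^2 - 11*g + 12) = (g - 4)*(g - 3)*(g + 3)*(g^2 + 2*g - 3) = (g - 4)*(g - 3)*(g + 3)^2*(g - 1)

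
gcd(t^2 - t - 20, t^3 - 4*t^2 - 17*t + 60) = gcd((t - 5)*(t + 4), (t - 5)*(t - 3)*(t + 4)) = t^2 - t - 20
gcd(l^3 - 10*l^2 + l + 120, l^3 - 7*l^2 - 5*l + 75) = l^2 - 2*l - 15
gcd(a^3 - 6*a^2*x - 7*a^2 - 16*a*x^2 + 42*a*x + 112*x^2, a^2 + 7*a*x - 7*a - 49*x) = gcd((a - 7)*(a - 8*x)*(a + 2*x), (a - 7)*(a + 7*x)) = a - 7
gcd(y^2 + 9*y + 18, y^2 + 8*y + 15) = y + 3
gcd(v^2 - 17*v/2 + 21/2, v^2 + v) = 1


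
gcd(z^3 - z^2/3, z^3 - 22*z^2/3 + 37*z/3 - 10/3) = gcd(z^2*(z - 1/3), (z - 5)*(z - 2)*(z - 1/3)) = z - 1/3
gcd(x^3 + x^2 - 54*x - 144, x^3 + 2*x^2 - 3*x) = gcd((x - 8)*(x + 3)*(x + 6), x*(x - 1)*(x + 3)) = x + 3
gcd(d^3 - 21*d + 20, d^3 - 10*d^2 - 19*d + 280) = d + 5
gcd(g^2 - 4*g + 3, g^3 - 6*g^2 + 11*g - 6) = g^2 - 4*g + 3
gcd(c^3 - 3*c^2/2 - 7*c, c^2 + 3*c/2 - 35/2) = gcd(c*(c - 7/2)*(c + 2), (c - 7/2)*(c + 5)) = c - 7/2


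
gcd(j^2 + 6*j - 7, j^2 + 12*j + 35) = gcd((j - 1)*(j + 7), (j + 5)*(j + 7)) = j + 7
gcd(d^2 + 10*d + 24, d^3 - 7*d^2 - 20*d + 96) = d + 4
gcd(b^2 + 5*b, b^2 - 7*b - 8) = 1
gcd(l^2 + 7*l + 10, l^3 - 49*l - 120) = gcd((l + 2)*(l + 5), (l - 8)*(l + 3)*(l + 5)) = l + 5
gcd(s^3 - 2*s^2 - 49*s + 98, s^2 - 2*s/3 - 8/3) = s - 2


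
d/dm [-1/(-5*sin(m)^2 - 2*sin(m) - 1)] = -2*(5*sin(m) + 1)*cos(m)/(5*sin(m)^2 + 2*sin(m) + 1)^2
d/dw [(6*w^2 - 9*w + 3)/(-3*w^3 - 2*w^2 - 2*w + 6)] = 3*(6*w^4 - 18*w^3 - w^2 + 28*w - 16)/(9*w^6 + 12*w^5 + 16*w^4 - 28*w^3 - 20*w^2 - 24*w + 36)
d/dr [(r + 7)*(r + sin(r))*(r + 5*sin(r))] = (r + 7)*(r + sin(r))*(5*cos(r) + 1) + (r + 7)*(r + 5*sin(r))*(cos(r) + 1) + (r + sin(r))*(r + 5*sin(r))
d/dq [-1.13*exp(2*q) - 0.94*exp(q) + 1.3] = (-2.26*exp(q) - 0.94)*exp(q)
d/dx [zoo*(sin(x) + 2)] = zoo*cos(x)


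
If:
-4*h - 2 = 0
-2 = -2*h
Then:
No Solution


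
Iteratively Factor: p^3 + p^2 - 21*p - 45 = (p + 3)*(p^2 - 2*p - 15) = (p - 5)*(p + 3)*(p + 3)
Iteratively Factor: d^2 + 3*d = (d)*(d + 3)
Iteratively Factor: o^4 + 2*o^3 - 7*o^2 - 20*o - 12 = (o + 1)*(o^3 + o^2 - 8*o - 12) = (o + 1)*(o + 2)*(o^2 - o - 6) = (o - 3)*(o + 1)*(o + 2)*(o + 2)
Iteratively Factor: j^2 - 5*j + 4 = (j - 1)*(j - 4)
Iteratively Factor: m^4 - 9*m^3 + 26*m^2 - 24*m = (m - 4)*(m^3 - 5*m^2 + 6*m) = m*(m - 4)*(m^2 - 5*m + 6) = m*(m - 4)*(m - 2)*(m - 3)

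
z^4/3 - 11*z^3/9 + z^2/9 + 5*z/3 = z*(z/3 + 1/3)*(z - 3)*(z - 5/3)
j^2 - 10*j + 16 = (j - 8)*(j - 2)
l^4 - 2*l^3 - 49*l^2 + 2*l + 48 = (l - 8)*(l - 1)*(l + 1)*(l + 6)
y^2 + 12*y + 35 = (y + 5)*(y + 7)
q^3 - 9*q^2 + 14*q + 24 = (q - 6)*(q - 4)*(q + 1)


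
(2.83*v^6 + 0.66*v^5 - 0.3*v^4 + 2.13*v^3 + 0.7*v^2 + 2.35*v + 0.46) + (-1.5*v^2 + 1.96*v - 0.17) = 2.83*v^6 + 0.66*v^5 - 0.3*v^4 + 2.13*v^3 - 0.8*v^2 + 4.31*v + 0.29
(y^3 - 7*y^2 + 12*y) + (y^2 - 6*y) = y^3 - 6*y^2 + 6*y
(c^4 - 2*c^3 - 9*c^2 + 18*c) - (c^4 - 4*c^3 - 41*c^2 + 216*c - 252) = 2*c^3 + 32*c^2 - 198*c + 252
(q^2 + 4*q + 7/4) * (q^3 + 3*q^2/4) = q^5 + 19*q^4/4 + 19*q^3/4 + 21*q^2/16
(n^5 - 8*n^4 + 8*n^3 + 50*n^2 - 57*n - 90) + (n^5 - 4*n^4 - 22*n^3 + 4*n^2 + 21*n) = 2*n^5 - 12*n^4 - 14*n^3 + 54*n^2 - 36*n - 90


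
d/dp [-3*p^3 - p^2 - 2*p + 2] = -9*p^2 - 2*p - 2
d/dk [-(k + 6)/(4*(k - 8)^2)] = (k + 20)/(4*(k - 8)^3)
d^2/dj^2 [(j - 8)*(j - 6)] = 2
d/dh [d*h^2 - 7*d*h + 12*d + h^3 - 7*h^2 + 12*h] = 2*d*h - 7*d + 3*h^2 - 14*h + 12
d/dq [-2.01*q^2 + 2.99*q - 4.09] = 2.99 - 4.02*q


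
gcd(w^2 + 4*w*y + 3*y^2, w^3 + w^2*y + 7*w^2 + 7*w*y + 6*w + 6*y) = w + y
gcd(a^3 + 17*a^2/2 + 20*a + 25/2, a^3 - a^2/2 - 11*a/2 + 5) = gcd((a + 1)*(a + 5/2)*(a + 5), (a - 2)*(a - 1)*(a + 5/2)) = a + 5/2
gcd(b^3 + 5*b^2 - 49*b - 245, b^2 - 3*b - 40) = b + 5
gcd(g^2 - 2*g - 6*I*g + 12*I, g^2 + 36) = g - 6*I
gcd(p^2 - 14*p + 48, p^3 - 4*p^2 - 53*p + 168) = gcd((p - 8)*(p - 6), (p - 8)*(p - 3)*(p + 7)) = p - 8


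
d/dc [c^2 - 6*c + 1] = 2*c - 6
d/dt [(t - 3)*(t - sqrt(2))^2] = (t - sqrt(2))*(3*t - 6 - sqrt(2))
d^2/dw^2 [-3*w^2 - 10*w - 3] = -6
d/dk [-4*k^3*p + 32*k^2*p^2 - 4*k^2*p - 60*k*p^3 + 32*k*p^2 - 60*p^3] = 4*p*(-3*k^2 + 16*k*p - 2*k - 15*p^2 + 8*p)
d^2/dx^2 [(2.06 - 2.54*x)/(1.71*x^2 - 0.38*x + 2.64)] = (-(2.54*x - 2.06)*(3.42*x - 0.38)*(6.84*x - 0.76) + (26.0604*x - 8.9756)*(1.71*x^2 - 0.38*x + 2.64))/(1.71*x^2 - 0.38*x + 2.64)^3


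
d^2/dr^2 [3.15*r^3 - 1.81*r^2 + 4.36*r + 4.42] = 18.9*r - 3.62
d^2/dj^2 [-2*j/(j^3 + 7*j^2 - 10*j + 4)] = 4*(-j*(3*j^2 + 14*j - 10)^2 + (3*j^2 + j*(3*j + 7) + 14*j - 10)*(j^3 + 7*j^2 - 10*j + 4))/(j^3 + 7*j^2 - 10*j + 4)^3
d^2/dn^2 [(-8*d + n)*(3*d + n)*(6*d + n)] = 2*d + 6*n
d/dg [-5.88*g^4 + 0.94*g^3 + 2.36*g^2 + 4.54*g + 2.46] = -23.52*g^3 + 2.82*g^2 + 4.72*g + 4.54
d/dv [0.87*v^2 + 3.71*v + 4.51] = 1.74*v + 3.71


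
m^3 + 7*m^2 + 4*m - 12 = (m - 1)*(m + 2)*(m + 6)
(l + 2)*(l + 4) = l^2 + 6*l + 8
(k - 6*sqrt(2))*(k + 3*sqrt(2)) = k^2 - 3*sqrt(2)*k - 36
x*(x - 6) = x^2 - 6*x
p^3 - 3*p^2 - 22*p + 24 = (p - 6)*(p - 1)*(p + 4)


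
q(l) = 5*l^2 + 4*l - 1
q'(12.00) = 124.00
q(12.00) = 767.00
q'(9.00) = 94.00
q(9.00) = 440.00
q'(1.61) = 20.10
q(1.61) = 18.40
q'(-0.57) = -1.70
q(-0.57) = -1.66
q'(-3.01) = -26.10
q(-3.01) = 32.26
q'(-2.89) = -24.90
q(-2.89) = 29.20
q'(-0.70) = -3.00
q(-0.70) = -1.35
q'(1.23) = 16.30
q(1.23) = 11.48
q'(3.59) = 39.90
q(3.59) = 77.80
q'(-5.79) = -53.90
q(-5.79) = 143.46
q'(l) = 10*l + 4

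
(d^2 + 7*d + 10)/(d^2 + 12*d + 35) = (d + 2)/(d + 7)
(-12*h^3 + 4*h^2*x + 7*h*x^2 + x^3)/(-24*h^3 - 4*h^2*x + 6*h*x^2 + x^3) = (-h + x)/(-2*h + x)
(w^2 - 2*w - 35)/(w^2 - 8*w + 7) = (w + 5)/(w - 1)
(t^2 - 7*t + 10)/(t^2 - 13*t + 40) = (t - 2)/(t - 8)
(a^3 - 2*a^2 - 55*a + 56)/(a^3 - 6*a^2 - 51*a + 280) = (a - 1)/(a - 5)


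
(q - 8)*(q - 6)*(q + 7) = q^3 - 7*q^2 - 50*q + 336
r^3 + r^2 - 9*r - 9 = (r - 3)*(r + 1)*(r + 3)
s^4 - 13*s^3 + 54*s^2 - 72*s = s*(s - 6)*(s - 4)*(s - 3)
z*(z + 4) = z^2 + 4*z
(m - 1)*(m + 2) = m^2 + m - 2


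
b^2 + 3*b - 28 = (b - 4)*(b + 7)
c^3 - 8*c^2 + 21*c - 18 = (c - 3)^2*(c - 2)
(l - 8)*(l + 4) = l^2 - 4*l - 32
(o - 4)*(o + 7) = o^2 + 3*o - 28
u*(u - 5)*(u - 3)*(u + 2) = u^4 - 6*u^3 - u^2 + 30*u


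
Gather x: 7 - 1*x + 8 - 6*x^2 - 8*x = -6*x^2 - 9*x + 15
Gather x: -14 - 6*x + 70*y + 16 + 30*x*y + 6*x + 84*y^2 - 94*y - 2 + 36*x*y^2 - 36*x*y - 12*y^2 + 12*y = x*(36*y^2 - 6*y) + 72*y^2 - 12*y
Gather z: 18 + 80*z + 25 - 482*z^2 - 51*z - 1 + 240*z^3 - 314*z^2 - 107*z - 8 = 240*z^3 - 796*z^2 - 78*z + 34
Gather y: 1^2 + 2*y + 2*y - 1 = 4*y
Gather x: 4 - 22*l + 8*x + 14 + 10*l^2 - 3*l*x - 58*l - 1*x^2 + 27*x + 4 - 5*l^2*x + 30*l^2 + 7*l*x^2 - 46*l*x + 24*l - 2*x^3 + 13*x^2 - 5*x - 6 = 40*l^2 - 56*l - 2*x^3 + x^2*(7*l + 12) + x*(-5*l^2 - 49*l + 30) + 16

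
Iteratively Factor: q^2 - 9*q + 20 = (q - 4)*(q - 5)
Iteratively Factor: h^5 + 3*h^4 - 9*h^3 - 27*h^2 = (h - 3)*(h^4 + 6*h^3 + 9*h^2) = (h - 3)*(h + 3)*(h^3 + 3*h^2) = h*(h - 3)*(h + 3)*(h^2 + 3*h) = h^2*(h - 3)*(h + 3)*(h + 3)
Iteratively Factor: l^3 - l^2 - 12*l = (l + 3)*(l^2 - 4*l) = (l - 4)*(l + 3)*(l)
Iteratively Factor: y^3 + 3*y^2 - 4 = (y - 1)*(y^2 + 4*y + 4) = (y - 1)*(y + 2)*(y + 2)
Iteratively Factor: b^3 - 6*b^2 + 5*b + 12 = (b + 1)*(b^2 - 7*b + 12) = (b - 4)*(b + 1)*(b - 3)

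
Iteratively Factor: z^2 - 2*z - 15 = (z + 3)*(z - 5)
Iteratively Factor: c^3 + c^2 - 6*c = (c)*(c^2 + c - 6) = c*(c + 3)*(c - 2)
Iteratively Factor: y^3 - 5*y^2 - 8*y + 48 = (y - 4)*(y^2 - y - 12) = (y - 4)^2*(y + 3)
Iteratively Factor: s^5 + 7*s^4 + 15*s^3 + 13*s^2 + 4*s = (s + 1)*(s^4 + 6*s^3 + 9*s^2 + 4*s) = (s + 1)*(s + 4)*(s^3 + 2*s^2 + s) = s*(s + 1)*(s + 4)*(s^2 + 2*s + 1) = s*(s + 1)^2*(s + 4)*(s + 1)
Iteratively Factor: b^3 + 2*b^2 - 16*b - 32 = (b - 4)*(b^2 + 6*b + 8) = (b - 4)*(b + 2)*(b + 4)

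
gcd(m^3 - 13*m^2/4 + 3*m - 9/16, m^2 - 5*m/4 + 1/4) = m - 1/4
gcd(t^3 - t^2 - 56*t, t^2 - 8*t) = t^2 - 8*t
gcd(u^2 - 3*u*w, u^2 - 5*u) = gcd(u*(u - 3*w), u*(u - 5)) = u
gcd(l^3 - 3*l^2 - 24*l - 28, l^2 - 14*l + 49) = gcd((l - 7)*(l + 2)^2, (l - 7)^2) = l - 7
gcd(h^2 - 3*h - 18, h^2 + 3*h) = h + 3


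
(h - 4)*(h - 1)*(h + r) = h^3 + h^2*r - 5*h^2 - 5*h*r + 4*h + 4*r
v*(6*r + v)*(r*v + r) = 6*r^2*v^2 + 6*r^2*v + r*v^3 + r*v^2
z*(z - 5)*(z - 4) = z^3 - 9*z^2 + 20*z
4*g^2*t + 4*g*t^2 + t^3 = t*(2*g + t)^2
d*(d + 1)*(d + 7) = d^3 + 8*d^2 + 7*d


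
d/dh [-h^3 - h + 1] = -3*h^2 - 1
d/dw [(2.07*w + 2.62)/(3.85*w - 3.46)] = (59.682232 - 66.40942*w)/(3.85*w - 3.46)^3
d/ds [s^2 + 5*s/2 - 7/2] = 2*s + 5/2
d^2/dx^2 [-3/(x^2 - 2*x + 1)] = -18/(x^4 - 4*x^3 + 6*x^2 - 4*x + 1)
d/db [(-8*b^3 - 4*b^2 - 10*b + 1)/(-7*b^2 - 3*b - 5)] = (56*b^4 + 48*b^3 + 62*b^2 + 54*b + 53)/(49*b^4 + 42*b^3 + 79*b^2 + 30*b + 25)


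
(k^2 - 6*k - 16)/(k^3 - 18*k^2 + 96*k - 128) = (k + 2)/(k^2 - 10*k + 16)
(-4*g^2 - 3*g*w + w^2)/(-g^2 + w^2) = (-4*g + w)/(-g + w)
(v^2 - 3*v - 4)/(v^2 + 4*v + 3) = (v - 4)/(v + 3)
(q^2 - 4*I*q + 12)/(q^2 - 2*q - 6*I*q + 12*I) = (q + 2*I)/(q - 2)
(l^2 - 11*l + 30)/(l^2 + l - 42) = (l - 5)/(l + 7)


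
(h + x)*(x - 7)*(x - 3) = h*x^2 - 10*h*x + 21*h + x^3 - 10*x^2 + 21*x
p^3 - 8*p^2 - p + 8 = (p - 8)*(p - 1)*(p + 1)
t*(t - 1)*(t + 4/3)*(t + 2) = t^4 + 7*t^3/3 - 2*t^2/3 - 8*t/3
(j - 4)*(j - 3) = j^2 - 7*j + 12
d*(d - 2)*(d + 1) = d^3 - d^2 - 2*d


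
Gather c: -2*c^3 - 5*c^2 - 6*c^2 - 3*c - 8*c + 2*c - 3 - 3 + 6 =-2*c^3 - 11*c^2 - 9*c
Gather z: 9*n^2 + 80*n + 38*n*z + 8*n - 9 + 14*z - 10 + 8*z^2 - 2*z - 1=9*n^2 + 88*n + 8*z^2 + z*(38*n + 12) - 20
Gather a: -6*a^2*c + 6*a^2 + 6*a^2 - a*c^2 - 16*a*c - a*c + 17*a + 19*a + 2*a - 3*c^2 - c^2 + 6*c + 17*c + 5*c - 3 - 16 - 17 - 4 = a^2*(12 - 6*c) + a*(-c^2 - 17*c + 38) - 4*c^2 + 28*c - 40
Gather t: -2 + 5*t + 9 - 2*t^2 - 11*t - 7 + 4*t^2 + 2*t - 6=2*t^2 - 4*t - 6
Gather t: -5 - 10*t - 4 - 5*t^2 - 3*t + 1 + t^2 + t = -4*t^2 - 12*t - 8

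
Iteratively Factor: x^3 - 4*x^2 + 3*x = (x - 3)*(x^2 - x) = x*(x - 3)*(x - 1)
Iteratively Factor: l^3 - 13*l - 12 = (l + 3)*(l^2 - 3*l - 4) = (l - 4)*(l + 3)*(l + 1)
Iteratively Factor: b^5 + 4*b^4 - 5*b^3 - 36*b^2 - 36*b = (b)*(b^4 + 4*b^3 - 5*b^2 - 36*b - 36) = b*(b + 2)*(b^3 + 2*b^2 - 9*b - 18) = b*(b - 3)*(b + 2)*(b^2 + 5*b + 6) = b*(b - 3)*(b + 2)*(b + 3)*(b + 2)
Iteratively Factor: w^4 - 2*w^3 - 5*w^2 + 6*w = (w - 3)*(w^3 + w^2 - 2*w) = (w - 3)*(w - 1)*(w^2 + 2*w) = (w - 3)*(w - 1)*(w + 2)*(w)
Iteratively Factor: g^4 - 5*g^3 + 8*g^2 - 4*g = (g - 2)*(g^3 - 3*g^2 + 2*g) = (g - 2)^2*(g^2 - g) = g*(g - 2)^2*(g - 1)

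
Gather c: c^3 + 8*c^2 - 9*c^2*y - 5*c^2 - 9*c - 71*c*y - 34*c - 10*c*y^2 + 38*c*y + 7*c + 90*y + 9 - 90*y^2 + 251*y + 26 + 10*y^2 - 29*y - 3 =c^3 + c^2*(3 - 9*y) + c*(-10*y^2 - 33*y - 36) - 80*y^2 + 312*y + 32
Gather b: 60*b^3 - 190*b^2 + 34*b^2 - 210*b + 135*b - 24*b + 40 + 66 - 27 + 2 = 60*b^3 - 156*b^2 - 99*b + 81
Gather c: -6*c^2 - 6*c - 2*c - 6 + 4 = -6*c^2 - 8*c - 2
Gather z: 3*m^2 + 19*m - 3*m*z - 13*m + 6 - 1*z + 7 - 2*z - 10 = 3*m^2 + 6*m + z*(-3*m - 3) + 3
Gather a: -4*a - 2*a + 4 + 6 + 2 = 12 - 6*a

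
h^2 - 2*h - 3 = (h - 3)*(h + 1)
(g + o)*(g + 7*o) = g^2 + 8*g*o + 7*o^2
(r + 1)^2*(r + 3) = r^3 + 5*r^2 + 7*r + 3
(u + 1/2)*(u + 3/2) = u^2 + 2*u + 3/4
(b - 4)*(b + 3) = b^2 - b - 12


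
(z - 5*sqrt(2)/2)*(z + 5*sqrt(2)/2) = z^2 - 25/2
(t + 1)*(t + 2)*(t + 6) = t^3 + 9*t^2 + 20*t + 12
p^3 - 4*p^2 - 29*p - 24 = (p - 8)*(p + 1)*(p + 3)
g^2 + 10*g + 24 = (g + 4)*(g + 6)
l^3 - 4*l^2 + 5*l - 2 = (l - 2)*(l - 1)^2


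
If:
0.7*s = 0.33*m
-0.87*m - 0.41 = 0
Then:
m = -0.47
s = -0.22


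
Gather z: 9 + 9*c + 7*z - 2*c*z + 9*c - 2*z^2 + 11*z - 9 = 18*c - 2*z^2 + z*(18 - 2*c)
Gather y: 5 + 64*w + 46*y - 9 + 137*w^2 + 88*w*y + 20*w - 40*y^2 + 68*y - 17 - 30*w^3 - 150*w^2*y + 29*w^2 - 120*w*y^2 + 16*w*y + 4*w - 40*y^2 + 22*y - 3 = -30*w^3 + 166*w^2 + 88*w + y^2*(-120*w - 80) + y*(-150*w^2 + 104*w + 136) - 24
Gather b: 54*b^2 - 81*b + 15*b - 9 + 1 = 54*b^2 - 66*b - 8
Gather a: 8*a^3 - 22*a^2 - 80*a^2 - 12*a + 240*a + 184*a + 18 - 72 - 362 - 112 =8*a^3 - 102*a^2 + 412*a - 528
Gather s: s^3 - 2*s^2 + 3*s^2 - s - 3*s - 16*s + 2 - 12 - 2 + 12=s^3 + s^2 - 20*s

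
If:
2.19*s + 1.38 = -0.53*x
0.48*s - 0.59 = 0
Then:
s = 1.23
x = -7.68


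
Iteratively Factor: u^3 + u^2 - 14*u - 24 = (u + 2)*(u^2 - u - 12) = (u + 2)*(u + 3)*(u - 4)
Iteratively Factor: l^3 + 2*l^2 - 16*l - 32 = (l + 4)*(l^2 - 2*l - 8) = (l - 4)*(l + 4)*(l + 2)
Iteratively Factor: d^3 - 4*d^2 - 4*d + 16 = (d + 2)*(d^2 - 6*d + 8) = (d - 2)*(d + 2)*(d - 4)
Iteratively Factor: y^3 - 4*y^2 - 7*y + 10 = (y + 2)*(y^2 - 6*y + 5) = (y - 5)*(y + 2)*(y - 1)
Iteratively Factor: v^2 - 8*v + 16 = (v - 4)*(v - 4)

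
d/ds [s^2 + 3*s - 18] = 2*s + 3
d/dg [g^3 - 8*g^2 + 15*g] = 3*g^2 - 16*g + 15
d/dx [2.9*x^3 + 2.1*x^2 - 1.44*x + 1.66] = 8.7*x^2 + 4.2*x - 1.44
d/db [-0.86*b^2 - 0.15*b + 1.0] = -1.72*b - 0.15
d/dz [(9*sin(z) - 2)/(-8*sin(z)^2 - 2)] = -(8*sin(2*z) + 9*cos(3*z))/(2*(2*cos(2*z) - 3)^2)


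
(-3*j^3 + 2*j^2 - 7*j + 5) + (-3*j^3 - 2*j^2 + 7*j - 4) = 1 - 6*j^3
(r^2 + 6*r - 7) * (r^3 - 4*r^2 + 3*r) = r^5 + 2*r^4 - 28*r^3 + 46*r^2 - 21*r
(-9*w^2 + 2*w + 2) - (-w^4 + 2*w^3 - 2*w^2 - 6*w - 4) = w^4 - 2*w^3 - 7*w^2 + 8*w + 6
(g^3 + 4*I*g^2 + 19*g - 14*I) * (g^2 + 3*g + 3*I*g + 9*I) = g^5 + 3*g^4 + 7*I*g^4 + 7*g^3 + 21*I*g^3 + 21*g^2 + 43*I*g^2 + 42*g + 129*I*g + 126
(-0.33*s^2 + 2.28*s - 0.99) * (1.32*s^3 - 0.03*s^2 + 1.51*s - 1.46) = -0.4356*s^5 + 3.0195*s^4 - 1.8735*s^3 + 3.9543*s^2 - 4.8237*s + 1.4454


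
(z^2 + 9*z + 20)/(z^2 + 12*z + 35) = (z + 4)/(z + 7)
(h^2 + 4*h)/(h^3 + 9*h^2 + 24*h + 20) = h*(h + 4)/(h^3 + 9*h^2 + 24*h + 20)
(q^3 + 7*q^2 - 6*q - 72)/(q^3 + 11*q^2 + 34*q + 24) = (q - 3)/(q + 1)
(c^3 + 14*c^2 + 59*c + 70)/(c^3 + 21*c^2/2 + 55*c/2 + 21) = 2*(c + 5)/(2*c + 3)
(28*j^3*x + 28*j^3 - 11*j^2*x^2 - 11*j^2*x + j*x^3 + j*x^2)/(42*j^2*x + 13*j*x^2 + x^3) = j*(28*j^2*x + 28*j^2 - 11*j*x^2 - 11*j*x + x^3 + x^2)/(x*(42*j^2 + 13*j*x + x^2))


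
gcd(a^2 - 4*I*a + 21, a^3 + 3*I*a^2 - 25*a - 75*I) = a + 3*I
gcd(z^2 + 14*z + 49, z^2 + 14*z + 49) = z^2 + 14*z + 49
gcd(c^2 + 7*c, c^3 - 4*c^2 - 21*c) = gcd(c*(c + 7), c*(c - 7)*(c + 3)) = c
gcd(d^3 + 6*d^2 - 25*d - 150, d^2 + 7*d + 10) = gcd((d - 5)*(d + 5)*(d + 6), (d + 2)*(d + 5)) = d + 5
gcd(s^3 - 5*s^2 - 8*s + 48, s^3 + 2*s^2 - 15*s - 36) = s^2 - s - 12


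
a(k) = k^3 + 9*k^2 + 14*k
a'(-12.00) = 230.00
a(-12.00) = -600.00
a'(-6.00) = 14.00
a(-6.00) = 24.00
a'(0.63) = 26.53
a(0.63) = 12.64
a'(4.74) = 166.72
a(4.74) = 375.06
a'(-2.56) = -12.42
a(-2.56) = 6.37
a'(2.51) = 78.08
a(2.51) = 107.65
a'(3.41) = 110.26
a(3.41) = 192.04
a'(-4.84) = -2.84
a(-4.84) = 29.69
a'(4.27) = 145.56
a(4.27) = 301.73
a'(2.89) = 91.08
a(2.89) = 139.77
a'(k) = 3*k^2 + 18*k + 14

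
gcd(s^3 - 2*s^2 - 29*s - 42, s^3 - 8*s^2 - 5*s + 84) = s^2 - 4*s - 21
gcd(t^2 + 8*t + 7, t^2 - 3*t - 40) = 1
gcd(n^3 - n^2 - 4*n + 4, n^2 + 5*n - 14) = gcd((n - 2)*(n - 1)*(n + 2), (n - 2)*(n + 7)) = n - 2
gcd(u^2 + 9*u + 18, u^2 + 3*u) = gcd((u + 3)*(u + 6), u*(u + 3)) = u + 3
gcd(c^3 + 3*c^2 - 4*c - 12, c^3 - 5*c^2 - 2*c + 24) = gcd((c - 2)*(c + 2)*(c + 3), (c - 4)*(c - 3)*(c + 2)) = c + 2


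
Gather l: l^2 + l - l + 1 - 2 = l^2 - 1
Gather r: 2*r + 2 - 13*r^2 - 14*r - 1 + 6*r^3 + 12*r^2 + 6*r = 6*r^3 - r^2 - 6*r + 1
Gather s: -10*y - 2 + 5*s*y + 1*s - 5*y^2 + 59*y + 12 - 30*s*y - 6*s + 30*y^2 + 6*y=s*(-25*y - 5) + 25*y^2 + 55*y + 10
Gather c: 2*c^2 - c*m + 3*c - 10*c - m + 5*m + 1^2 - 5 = 2*c^2 + c*(-m - 7) + 4*m - 4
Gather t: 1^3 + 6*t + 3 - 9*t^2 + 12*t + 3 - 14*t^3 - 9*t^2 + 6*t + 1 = -14*t^3 - 18*t^2 + 24*t + 8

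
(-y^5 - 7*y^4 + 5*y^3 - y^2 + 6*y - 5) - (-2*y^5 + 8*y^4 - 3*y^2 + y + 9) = y^5 - 15*y^4 + 5*y^3 + 2*y^2 + 5*y - 14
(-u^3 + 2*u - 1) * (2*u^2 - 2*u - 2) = -2*u^5 + 2*u^4 + 6*u^3 - 6*u^2 - 2*u + 2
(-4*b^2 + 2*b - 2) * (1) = -4*b^2 + 2*b - 2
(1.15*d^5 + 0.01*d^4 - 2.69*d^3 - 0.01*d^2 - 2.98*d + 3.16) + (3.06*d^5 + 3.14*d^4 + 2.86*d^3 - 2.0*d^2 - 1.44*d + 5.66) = 4.21*d^5 + 3.15*d^4 + 0.17*d^3 - 2.01*d^2 - 4.42*d + 8.82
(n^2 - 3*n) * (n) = n^3 - 3*n^2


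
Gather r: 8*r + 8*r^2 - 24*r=8*r^2 - 16*r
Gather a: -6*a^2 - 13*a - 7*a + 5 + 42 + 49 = -6*a^2 - 20*a + 96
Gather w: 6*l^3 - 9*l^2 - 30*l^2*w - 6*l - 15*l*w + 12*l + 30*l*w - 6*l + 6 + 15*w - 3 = 6*l^3 - 9*l^2 + w*(-30*l^2 + 15*l + 15) + 3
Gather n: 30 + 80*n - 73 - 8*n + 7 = 72*n - 36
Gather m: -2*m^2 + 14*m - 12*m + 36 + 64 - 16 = -2*m^2 + 2*m + 84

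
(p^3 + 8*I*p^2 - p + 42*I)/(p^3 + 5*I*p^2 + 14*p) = (p + 3*I)/p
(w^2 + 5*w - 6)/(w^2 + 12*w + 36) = (w - 1)/(w + 6)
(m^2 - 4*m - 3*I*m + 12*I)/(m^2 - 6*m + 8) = (m - 3*I)/(m - 2)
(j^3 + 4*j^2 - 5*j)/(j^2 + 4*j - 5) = j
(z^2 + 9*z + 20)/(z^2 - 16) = (z + 5)/(z - 4)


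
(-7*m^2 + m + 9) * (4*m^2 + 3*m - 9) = -28*m^4 - 17*m^3 + 102*m^2 + 18*m - 81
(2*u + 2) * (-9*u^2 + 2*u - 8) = -18*u^3 - 14*u^2 - 12*u - 16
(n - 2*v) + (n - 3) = 2*n - 2*v - 3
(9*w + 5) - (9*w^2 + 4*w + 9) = -9*w^2 + 5*w - 4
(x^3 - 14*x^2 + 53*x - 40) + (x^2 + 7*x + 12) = x^3 - 13*x^2 + 60*x - 28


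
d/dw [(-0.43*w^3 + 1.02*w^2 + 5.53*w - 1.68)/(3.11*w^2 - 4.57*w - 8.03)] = (-1.3373*w^4 + 3.9302*w^3 - 11.501*w^2 - 5.9316*w - 52.0835)/(9.6721*w^4 - 28.4254*w^3 - 29.0617*w^2 + 73.3942*w + 64.4809)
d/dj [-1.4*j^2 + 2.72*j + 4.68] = 2.72 - 2.8*j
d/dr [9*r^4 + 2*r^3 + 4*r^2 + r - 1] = 36*r^3 + 6*r^2 + 8*r + 1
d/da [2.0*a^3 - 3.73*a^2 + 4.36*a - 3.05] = 6.0*a^2 - 7.46*a + 4.36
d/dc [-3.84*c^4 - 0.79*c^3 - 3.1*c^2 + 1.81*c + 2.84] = -15.36*c^3 - 2.37*c^2 - 6.2*c + 1.81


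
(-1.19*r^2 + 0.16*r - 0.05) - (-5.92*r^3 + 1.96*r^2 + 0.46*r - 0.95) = 5.92*r^3 - 3.15*r^2 - 0.3*r + 0.9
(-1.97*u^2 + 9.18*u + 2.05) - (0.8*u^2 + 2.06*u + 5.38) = -2.77*u^2 + 7.12*u - 3.33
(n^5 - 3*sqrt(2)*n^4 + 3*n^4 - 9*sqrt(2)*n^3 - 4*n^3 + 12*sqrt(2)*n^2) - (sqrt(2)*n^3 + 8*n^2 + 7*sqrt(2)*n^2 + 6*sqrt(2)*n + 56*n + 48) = n^5 - 3*sqrt(2)*n^4 + 3*n^4 - 10*sqrt(2)*n^3 - 4*n^3 - 8*n^2 + 5*sqrt(2)*n^2 - 56*n - 6*sqrt(2)*n - 48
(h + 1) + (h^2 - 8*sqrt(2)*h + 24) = h^2 - 8*sqrt(2)*h + h + 25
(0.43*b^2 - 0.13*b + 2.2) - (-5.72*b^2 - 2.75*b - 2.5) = 6.15*b^2 + 2.62*b + 4.7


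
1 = 1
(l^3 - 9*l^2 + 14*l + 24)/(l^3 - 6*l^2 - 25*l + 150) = (l^2 - 3*l - 4)/(l^2 - 25)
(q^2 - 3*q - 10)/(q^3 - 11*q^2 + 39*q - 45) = (q + 2)/(q^2 - 6*q + 9)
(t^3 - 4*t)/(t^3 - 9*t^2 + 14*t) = (t + 2)/(t - 7)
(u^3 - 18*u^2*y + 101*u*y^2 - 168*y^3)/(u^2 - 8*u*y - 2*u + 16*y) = (u^2 - 10*u*y + 21*y^2)/(u - 2)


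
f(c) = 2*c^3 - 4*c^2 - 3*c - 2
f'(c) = 6*c^2 - 8*c - 3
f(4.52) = 87.41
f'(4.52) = 83.42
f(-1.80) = -21.22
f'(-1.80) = 30.84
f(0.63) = -4.98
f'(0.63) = -5.66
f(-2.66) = -59.96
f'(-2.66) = 60.73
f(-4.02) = -184.51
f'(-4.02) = 126.12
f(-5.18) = -371.77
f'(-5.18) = 199.43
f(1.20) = -7.90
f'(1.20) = -3.96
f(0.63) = -4.98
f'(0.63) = -5.66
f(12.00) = 2842.00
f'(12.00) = 765.00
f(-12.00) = -3998.00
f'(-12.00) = 957.00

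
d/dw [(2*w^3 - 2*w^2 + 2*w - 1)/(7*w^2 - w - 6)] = (14*w^4 - 4*w^3 - 48*w^2 + 38*w - 13)/(49*w^4 - 14*w^3 - 83*w^2 + 12*w + 36)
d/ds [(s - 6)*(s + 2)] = 2*s - 4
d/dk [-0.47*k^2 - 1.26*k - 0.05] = -0.94*k - 1.26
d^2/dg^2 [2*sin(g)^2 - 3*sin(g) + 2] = 3*sin(g) + 4*cos(2*g)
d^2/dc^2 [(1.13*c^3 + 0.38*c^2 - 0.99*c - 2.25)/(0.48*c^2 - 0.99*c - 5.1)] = (-4.44089209850063e-16*c^4 + 7.65246599999999*c^3 + 36.70326*c^2 + 168.22188*c + 14.33817)/(0.110592*c^6 - 0.684288*c^5 - 2.113776*c^4 + 13.570821*c^3 + 22.45887*c^2 - 77.2497*c - 132.651)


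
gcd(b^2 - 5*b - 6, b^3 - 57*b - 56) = b + 1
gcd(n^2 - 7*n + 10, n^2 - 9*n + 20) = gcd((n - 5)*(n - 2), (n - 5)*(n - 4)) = n - 5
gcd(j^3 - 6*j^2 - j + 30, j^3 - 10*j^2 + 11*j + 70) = j^2 - 3*j - 10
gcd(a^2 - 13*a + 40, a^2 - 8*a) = a - 8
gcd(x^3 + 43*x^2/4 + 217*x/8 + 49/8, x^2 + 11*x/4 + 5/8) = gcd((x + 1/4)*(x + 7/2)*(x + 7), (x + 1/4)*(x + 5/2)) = x + 1/4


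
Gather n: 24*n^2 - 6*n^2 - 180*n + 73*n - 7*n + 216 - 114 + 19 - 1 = 18*n^2 - 114*n + 120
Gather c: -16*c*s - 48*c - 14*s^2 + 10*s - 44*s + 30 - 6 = c*(-16*s - 48) - 14*s^2 - 34*s + 24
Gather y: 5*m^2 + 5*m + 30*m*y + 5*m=5*m^2 + 30*m*y + 10*m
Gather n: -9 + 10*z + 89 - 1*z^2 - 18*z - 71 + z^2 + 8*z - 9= 0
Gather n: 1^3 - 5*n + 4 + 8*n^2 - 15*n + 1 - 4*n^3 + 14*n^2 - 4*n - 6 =-4*n^3 + 22*n^2 - 24*n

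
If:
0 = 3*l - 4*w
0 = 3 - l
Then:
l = 3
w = 9/4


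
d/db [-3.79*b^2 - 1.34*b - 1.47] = -7.58*b - 1.34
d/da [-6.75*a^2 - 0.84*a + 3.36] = -13.5*a - 0.84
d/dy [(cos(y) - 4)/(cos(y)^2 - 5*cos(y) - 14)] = (cos(y)^2 - 8*cos(y) + 34)*sin(y)/(sin(y)^2 + 5*cos(y) + 13)^2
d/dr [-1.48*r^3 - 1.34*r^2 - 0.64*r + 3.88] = -4.44*r^2 - 2.68*r - 0.64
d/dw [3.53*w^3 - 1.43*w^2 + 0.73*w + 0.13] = 10.59*w^2 - 2.86*w + 0.73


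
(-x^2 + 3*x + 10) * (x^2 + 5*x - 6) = -x^4 - 2*x^3 + 31*x^2 + 32*x - 60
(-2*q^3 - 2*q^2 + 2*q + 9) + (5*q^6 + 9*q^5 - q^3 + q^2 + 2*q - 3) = 5*q^6 + 9*q^5 - 3*q^3 - q^2 + 4*q + 6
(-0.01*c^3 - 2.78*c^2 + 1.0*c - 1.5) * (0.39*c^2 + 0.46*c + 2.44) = -0.0039*c^5 - 1.0888*c^4 - 0.9132*c^3 - 6.9082*c^2 + 1.75*c - 3.66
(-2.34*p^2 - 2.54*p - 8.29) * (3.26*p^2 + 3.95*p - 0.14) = -7.6284*p^4 - 17.5234*p^3 - 36.7308*p^2 - 32.3899*p + 1.1606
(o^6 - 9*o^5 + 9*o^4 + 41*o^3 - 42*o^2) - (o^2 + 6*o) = o^6 - 9*o^5 + 9*o^4 + 41*o^3 - 43*o^2 - 6*o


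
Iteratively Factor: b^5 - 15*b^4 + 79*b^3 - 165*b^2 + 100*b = (b - 4)*(b^4 - 11*b^3 + 35*b^2 - 25*b) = (b - 5)*(b - 4)*(b^3 - 6*b^2 + 5*b) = (b - 5)^2*(b - 4)*(b^2 - b) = b*(b - 5)^2*(b - 4)*(b - 1)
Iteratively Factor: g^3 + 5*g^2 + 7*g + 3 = (g + 1)*(g^2 + 4*g + 3) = (g + 1)*(g + 3)*(g + 1)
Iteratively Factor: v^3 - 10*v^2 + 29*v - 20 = (v - 1)*(v^2 - 9*v + 20) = (v - 5)*(v - 1)*(v - 4)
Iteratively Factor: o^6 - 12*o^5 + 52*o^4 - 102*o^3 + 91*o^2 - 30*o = (o)*(o^5 - 12*o^4 + 52*o^3 - 102*o^2 + 91*o - 30) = o*(o - 1)*(o^4 - 11*o^3 + 41*o^2 - 61*o + 30) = o*(o - 5)*(o - 1)*(o^3 - 6*o^2 + 11*o - 6) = o*(o - 5)*(o - 1)^2*(o^2 - 5*o + 6) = o*(o - 5)*(o - 2)*(o - 1)^2*(o - 3)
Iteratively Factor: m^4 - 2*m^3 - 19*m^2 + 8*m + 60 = (m - 2)*(m^3 - 19*m - 30) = (m - 2)*(m + 3)*(m^2 - 3*m - 10) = (m - 5)*(m - 2)*(m + 3)*(m + 2)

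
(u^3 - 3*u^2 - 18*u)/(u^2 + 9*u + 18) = u*(u - 6)/(u + 6)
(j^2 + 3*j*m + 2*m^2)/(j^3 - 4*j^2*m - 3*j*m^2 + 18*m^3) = (j + m)/(j^2 - 6*j*m + 9*m^2)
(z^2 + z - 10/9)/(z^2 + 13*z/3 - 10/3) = (z + 5/3)/(z + 5)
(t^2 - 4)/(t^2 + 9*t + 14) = (t - 2)/(t + 7)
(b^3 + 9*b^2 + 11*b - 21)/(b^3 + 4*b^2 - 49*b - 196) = (b^2 + 2*b - 3)/(b^2 - 3*b - 28)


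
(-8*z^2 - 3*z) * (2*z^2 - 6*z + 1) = -16*z^4 + 42*z^3 + 10*z^2 - 3*z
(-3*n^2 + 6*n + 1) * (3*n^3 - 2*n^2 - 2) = -9*n^5 + 24*n^4 - 9*n^3 + 4*n^2 - 12*n - 2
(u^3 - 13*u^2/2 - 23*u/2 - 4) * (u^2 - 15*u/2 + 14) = u^5 - 14*u^4 + 205*u^3/4 - 35*u^2/4 - 131*u - 56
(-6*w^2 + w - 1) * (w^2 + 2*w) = -6*w^4 - 11*w^3 + w^2 - 2*w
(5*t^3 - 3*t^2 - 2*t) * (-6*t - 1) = -30*t^4 + 13*t^3 + 15*t^2 + 2*t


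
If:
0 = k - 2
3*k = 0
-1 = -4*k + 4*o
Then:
No Solution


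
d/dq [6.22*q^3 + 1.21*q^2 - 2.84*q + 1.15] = 18.66*q^2 + 2.42*q - 2.84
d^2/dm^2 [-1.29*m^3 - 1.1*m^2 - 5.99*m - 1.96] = -7.74*m - 2.2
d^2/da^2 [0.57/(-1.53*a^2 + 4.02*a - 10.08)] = (2.668626*a^2 - 7.011684*a - 0.57*(3.06*a - 4.02)*(6.12*a - 8.04) + 17.581536)/(1.53*a^2 - 4.02*a + 10.08)^3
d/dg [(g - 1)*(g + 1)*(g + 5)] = 3*g^2 + 10*g - 1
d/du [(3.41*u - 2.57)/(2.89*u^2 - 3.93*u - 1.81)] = (-9.8549*u^2 + 14.8546*u - 16.2722)/(8.3521*u^4 - 22.7154*u^3 + 4.9831*u^2 + 14.2266*u + 3.2761)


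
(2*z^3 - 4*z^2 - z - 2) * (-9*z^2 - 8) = -18*z^5 + 36*z^4 - 7*z^3 + 50*z^2 + 8*z + 16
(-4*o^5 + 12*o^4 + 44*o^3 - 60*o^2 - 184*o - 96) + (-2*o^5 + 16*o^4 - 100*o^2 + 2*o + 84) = -6*o^5 + 28*o^4 + 44*o^3 - 160*o^2 - 182*o - 12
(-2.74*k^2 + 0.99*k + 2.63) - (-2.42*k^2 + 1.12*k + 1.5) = -0.32*k^2 - 0.13*k + 1.13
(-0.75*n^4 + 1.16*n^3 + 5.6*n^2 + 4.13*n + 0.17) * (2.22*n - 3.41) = -1.665*n^5 + 5.1327*n^4 + 8.4764*n^3 - 9.9274*n^2 - 13.7059*n - 0.5797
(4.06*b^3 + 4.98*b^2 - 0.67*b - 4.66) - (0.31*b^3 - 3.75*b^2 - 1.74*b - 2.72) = 3.75*b^3 + 8.73*b^2 + 1.07*b - 1.94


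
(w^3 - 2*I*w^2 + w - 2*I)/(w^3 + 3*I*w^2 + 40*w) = (w^3 - 2*I*w^2 + w - 2*I)/(w*(w^2 + 3*I*w + 40))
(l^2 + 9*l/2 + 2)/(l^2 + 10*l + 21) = (l^2 + 9*l/2 + 2)/(l^2 + 10*l + 21)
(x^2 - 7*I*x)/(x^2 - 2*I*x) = (x - 7*I)/(x - 2*I)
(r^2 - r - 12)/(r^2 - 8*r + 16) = (r + 3)/(r - 4)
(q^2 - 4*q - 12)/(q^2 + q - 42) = (q + 2)/(q + 7)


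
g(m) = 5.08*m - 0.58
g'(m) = 5.08000000000000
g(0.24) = 0.64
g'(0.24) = 5.08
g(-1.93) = -10.38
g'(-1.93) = 5.08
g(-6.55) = -33.85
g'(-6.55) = 5.08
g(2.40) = 11.61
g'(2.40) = 5.08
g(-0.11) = -1.14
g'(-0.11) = 5.08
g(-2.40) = -12.77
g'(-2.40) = 5.08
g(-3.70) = -19.38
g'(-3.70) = 5.08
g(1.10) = 5.01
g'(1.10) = 5.08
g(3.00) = 14.66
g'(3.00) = 5.08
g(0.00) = -0.58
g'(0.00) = 5.08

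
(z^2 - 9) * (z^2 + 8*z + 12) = z^4 + 8*z^3 + 3*z^2 - 72*z - 108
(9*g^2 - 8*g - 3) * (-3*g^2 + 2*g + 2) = -27*g^4 + 42*g^3 + 11*g^2 - 22*g - 6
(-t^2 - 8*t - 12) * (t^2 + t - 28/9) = -t^4 - 9*t^3 - 152*t^2/9 + 116*t/9 + 112/3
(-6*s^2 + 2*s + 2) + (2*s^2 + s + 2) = -4*s^2 + 3*s + 4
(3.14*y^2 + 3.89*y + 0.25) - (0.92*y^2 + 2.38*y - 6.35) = 2.22*y^2 + 1.51*y + 6.6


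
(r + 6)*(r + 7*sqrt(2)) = r^2 + 6*r + 7*sqrt(2)*r + 42*sqrt(2)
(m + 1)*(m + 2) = m^2 + 3*m + 2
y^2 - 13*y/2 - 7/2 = (y - 7)*(y + 1/2)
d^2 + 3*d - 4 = (d - 1)*(d + 4)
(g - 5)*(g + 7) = g^2 + 2*g - 35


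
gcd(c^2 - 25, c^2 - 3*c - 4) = 1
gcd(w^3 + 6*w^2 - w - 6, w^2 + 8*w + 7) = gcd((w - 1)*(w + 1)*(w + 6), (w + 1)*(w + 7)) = w + 1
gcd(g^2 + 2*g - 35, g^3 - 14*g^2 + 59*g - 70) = g - 5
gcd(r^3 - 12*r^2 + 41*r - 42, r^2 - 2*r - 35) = r - 7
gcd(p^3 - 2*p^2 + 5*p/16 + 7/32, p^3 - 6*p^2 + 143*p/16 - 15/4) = 1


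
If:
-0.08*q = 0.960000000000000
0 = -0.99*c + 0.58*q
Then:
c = -7.03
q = -12.00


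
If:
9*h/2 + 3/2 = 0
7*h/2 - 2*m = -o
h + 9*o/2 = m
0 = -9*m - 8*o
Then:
No Solution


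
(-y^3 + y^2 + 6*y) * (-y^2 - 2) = y^5 - y^4 - 4*y^3 - 2*y^2 - 12*y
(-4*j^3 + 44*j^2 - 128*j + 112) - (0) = -4*j^3 + 44*j^2 - 128*j + 112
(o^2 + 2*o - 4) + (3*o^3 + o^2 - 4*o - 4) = 3*o^3 + 2*o^2 - 2*o - 8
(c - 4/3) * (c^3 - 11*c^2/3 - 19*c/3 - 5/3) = c^4 - 5*c^3 - 13*c^2/9 + 61*c/9 + 20/9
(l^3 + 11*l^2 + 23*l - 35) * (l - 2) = l^4 + 9*l^3 + l^2 - 81*l + 70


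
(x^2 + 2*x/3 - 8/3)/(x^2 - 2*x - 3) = (-3*x^2 - 2*x + 8)/(3*(-x^2 + 2*x + 3))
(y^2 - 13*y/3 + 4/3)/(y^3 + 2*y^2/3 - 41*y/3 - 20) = (3*y - 1)/(3*y^2 + 14*y + 15)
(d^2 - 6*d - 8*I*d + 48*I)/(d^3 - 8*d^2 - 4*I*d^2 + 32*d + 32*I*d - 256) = (d - 6)/(d^2 + 4*d*(-2 + I) - 32*I)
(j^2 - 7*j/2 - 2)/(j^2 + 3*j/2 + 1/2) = (j - 4)/(j + 1)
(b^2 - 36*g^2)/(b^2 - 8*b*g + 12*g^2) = (b + 6*g)/(b - 2*g)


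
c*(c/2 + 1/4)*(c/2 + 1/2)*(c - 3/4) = c^4/4 + 3*c^3/16 - 5*c^2/32 - 3*c/32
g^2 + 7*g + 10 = (g + 2)*(g + 5)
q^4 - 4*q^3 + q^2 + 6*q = q*(q - 3)*(q - 2)*(q + 1)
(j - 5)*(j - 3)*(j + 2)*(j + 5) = j^4 - j^3 - 31*j^2 + 25*j + 150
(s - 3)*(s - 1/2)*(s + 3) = s^3 - s^2/2 - 9*s + 9/2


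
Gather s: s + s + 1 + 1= 2*s + 2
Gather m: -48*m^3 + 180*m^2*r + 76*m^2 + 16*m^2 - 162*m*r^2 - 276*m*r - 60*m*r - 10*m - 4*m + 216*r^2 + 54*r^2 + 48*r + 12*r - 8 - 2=-48*m^3 + m^2*(180*r + 92) + m*(-162*r^2 - 336*r - 14) + 270*r^2 + 60*r - 10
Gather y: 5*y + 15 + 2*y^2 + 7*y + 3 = 2*y^2 + 12*y + 18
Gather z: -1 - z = -z - 1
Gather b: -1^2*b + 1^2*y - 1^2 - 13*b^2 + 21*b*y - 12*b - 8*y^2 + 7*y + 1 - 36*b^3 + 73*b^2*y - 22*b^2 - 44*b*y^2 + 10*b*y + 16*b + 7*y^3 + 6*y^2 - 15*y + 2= -36*b^3 + b^2*(73*y - 35) + b*(-44*y^2 + 31*y + 3) + 7*y^3 - 2*y^2 - 7*y + 2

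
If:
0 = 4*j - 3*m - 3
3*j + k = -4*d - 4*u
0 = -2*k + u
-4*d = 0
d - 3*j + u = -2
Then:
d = 0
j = 6/11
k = -2/11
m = -3/11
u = -4/11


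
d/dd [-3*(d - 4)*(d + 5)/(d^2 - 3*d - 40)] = 12/(d^2 - 16*d + 64)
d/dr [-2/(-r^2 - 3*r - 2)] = 2*(-2*r - 3)/(r^2 + 3*r + 2)^2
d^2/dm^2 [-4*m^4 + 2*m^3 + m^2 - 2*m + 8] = -48*m^2 + 12*m + 2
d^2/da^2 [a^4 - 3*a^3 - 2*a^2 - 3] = 12*a^2 - 18*a - 4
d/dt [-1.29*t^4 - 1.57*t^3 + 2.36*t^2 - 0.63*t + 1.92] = -5.16*t^3 - 4.71*t^2 + 4.72*t - 0.63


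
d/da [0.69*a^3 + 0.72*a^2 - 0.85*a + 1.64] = 2.07*a^2 + 1.44*a - 0.85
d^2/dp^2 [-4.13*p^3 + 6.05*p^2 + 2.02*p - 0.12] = 12.1 - 24.78*p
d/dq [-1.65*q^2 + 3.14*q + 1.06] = 3.14 - 3.3*q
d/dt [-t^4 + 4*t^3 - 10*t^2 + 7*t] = -4*t^3 + 12*t^2 - 20*t + 7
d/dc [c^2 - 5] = 2*c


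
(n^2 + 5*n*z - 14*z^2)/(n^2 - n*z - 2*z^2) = (n + 7*z)/(n + z)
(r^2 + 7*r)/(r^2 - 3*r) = (r + 7)/(r - 3)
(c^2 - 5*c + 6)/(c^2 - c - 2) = (c - 3)/(c + 1)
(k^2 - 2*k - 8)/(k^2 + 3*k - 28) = (k + 2)/(k + 7)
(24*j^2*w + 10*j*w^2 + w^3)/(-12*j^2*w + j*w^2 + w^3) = (6*j + w)/(-3*j + w)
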